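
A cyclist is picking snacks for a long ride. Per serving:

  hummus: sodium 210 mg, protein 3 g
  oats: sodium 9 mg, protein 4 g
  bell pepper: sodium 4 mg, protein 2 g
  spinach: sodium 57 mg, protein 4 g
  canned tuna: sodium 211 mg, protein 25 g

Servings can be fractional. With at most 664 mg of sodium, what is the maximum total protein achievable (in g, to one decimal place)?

332.0 g

Protein per mg sodium: bell pepper 0.5, oats 0.4444, canned tuna 0.1185, spinach 0.07018, hummus 0.01429.
With no serving limits, spend the whole sodium allowance on bell pepper: 664 mg / 4 mg × 2 g = 332.0 g.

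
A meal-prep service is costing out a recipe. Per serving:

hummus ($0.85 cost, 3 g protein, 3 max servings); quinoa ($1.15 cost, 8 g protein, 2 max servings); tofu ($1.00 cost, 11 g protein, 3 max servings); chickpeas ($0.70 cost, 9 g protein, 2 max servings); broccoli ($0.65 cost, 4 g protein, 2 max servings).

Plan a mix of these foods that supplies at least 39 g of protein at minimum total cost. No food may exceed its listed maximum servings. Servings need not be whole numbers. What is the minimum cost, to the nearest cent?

Cost per g of protein: chickpeas $0.0778, tofu $0.0909, quinoa $0.1437, broccoli $0.1625, hummus $0.2833.
Take 2 servings of chickpeas: +18.0 g protein for $1.40 (total $1.40, still need 21.0 g).
Take 1.909 servings of tofu: +21.0 g protein for $1.91 (total $3.31, still need 0.0 g).
Greedy by cheapest-per-g is optimal for a single linear constraint, so the minimum cost is $3.31.

$3.31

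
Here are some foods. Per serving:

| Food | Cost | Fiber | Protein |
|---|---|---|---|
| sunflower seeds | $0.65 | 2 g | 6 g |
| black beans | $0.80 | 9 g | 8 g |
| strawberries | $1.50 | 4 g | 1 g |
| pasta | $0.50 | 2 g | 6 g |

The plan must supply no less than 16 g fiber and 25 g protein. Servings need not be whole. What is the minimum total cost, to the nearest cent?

At the optimum either one food covers both requirements or two foods hit both targets exactly; no other combination can be cheaper.
sunflower seeds only: max(16/2, 25/6) = 8 servings → $5.20.
black beans only: max(16/9, 25/8) = 3.125 servings → $2.50.
strawberries only: max(16/4, 25/1) = 25 servings → $37.50.
pasta only: max(16/2, 25/6) = 8 servings → $4.00.
sunflower seeds + black beans with both tight: 2.553 servings and 1.211 servings → $2.63.
sunflower seeds + strawberries with both tight: 3.818 servings and 2.091 servings → $5.62.
sunflower seeds + pasta (both tight): parallel constraints — no distinct corner.
black beans + strawberries: intersection lies outside the first quadrant.
black beans + pasta with both tight: 1.211 servings and 2.553 servings → $2.24.
strawberries + pasta with both tight: 2.091 servings and 3.818 servings → $5.05.
So the least-cost plan costs $2.24.

$2.24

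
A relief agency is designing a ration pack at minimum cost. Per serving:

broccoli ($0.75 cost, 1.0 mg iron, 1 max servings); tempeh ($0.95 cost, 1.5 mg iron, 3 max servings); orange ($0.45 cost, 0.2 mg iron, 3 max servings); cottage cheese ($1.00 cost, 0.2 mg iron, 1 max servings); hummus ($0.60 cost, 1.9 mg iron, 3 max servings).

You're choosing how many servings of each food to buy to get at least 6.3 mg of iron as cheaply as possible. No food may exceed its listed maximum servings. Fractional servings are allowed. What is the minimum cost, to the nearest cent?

$2.18

Cost per mg of iron: hummus $0.3158, tempeh $0.6333, broccoli $0.7500, orange $2.2500, cottage cheese $5.0000.
Take 3 servings of hummus: +5.7 mg iron for $1.80 (total $1.80, still need 0.6 mg).
Take 0.4 servings of tempeh: +0.6 mg iron for $0.38 (total $2.18, still need 0.0 mg).
Filling from the cheapest source first is optimal under one linear minimum: $2.18.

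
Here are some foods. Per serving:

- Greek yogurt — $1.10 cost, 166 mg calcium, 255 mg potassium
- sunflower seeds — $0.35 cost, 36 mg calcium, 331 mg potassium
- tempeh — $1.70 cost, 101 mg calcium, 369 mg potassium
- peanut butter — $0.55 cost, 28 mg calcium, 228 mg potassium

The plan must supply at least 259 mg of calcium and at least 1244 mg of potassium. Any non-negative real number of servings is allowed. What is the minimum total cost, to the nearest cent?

Greek yogurt only: max(259/166, 1244/255) = 4.878 servings → $5.37.
sunflower seeds only: max(259/36, 1244/331) = 7.194 servings → $2.52.
tempeh only: max(259/101, 1244/369) = 3.371 servings → $5.73.
peanut butter only: max(259/28, 1244/228) = 9.25 servings → $5.09.
Greek yogurt + sunflower seeds with both tight: 0.8947 servings and 3.069 servings → $2.06.
Greek yogurt + tempeh with both targets exact would need a negative amount; discard.
Greek yogurt + peanut butter with both tight: 0.7887 servings and 4.574 servings → $3.38.
sunflower seeds + tempeh with both tight: 1.493 servings and 2.032 servings → $3.98.
sunflower seeds + peanut butter: intersection lies outside the first quadrant.
tempeh + peanut butter with both tight: 1.908 servings and 2.369 servings → $4.55.
Cheapest feasible corner: $2.06.

$2.06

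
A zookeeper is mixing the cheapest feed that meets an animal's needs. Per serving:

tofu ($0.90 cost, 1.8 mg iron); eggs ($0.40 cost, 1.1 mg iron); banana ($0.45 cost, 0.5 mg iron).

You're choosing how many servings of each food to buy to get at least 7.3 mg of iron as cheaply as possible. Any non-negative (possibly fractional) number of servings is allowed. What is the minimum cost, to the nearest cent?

Cost per mg of iron: eggs $0.3636, tofu $0.5000, banana $0.9000.
With no serving limits, use only eggs: 7.3 mg / 1.1 mg = 6.636 servings × $0.40 = $2.65.

$2.65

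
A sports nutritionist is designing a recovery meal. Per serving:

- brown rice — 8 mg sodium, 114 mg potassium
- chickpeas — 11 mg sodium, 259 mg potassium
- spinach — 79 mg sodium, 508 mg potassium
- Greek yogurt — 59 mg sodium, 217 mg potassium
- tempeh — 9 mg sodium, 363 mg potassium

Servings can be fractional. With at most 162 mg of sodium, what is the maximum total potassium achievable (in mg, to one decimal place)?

6534.0 mg

Potassium per mg sodium: tempeh 40.33, chickpeas 23.55, brown rice 14.25, spinach 6.43, Greek yogurt 3.678.
With no serving limits, spend the whole sodium allowance on tempeh: 162 mg / 9 mg × 363 mg = 6534.0 mg.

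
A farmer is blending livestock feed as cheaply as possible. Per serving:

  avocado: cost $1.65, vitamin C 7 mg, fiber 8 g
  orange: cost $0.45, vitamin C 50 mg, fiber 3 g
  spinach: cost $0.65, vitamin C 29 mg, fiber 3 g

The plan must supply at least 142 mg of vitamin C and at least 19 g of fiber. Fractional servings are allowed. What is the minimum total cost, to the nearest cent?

$2.85

This is a tiny linear program; its minimum lies at a vertex of the feasible set. List the vertices and price them.
avocado only: max(142/7, 19/8) = 20.29 servings → $33.47.
orange only: max(142/50, 19/3) = 6.333 servings → $2.85.
spinach only: max(142/29, 19/3) = 6.333 servings → $4.12.
avocado + orange with both tight: 1.383 servings and 2.646 servings → $3.47.
avocado + spinach with both tight: 0.5924 servings and 4.754 servings → $4.07.
orange + spinach: intersection lies outside the first quadrant.
Cheapest feasible corner: $2.85.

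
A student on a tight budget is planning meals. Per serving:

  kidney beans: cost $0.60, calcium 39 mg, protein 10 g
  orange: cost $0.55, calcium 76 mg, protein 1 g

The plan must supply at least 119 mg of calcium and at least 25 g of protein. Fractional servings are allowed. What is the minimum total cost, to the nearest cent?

This is a tiny linear program; its minimum lies at a vertex of the feasible set. List the vertices and price them.
kidney beans only: max(119/39, 25/10) = 3.051 servings → $1.83.
orange only: max(119/76, 25/1) = 25 servings → $13.75.
kidney beans + orange with both tight: 2.47 servings and 0.2982 servings → $1.65.
Cheapest feasible corner: $1.65.

$1.65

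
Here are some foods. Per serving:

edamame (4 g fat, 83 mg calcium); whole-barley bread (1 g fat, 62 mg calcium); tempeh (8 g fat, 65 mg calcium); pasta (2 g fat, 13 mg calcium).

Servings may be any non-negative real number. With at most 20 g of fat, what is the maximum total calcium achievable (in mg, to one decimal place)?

1240.0 mg

Calcium per g fat: whole-barley bread 62, edamame 20.75, tempeh 8.125, pasta 6.5.
With no serving limits, spend the whole fat allowance on whole-barley bread: 20 g / 1 g × 62 mg = 1240.0 mg.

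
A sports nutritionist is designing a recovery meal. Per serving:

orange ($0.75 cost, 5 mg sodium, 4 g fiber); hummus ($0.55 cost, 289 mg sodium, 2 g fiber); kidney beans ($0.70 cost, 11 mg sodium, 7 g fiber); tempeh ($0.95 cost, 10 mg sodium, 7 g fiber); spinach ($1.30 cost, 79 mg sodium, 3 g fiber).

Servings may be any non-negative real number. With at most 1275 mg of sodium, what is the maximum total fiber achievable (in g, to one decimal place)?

1020.0 g

Fiber per mg sodium: orange 0.8, tempeh 0.7, kidney beans 0.6364, spinach 0.03797, hummus 0.00692.
With no serving limits, spend the whole sodium allowance on orange: 1275 mg / 5 mg × 4 g = 1020.0 g.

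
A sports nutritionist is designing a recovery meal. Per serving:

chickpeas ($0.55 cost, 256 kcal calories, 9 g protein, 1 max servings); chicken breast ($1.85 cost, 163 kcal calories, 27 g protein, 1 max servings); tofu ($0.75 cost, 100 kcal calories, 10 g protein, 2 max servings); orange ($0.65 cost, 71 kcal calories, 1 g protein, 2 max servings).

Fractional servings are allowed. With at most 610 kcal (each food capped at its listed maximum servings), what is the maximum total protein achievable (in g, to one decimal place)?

55.7 g

Protein per kcal: chicken breast 0.1656, tofu 0.1, chickpeas 0.03516, orange 0.01408.
Take 1 serving of chicken breast: uses 163 kcal, +27.0 g protein (running total 27.0 g).
Take 2 servings of tofu: uses 200 kcal, +20.0 g protein (running total 47.0 g).
Take 0.9648 servings of chickpeas: uses 247 kcal, +8.7 g protein (running total 55.7 g).
Greedy by best ratio exhausts the calories allowance optimally: 55.7 g.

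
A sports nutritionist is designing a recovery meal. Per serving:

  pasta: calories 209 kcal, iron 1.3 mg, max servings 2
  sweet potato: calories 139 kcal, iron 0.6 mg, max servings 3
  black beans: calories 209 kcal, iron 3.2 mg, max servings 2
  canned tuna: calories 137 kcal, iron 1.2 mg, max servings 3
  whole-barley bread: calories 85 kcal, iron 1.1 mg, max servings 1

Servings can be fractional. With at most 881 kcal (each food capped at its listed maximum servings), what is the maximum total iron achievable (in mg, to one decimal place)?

10.8 mg

Iron per kcal: black beans 0.01531, whole-barley bread 0.01294, canned tuna 0.008759, pasta 0.00622, sweet potato 0.004317.
Take 2 servings of black beans: uses 418 kcal, +6.4 mg iron (running total 6.4 mg).
Take 1 serving of whole-barley bread: uses 85 kcal, +1.1 mg iron (running total 7.5 mg).
Take 2.759 servings of canned tuna: uses 378 kcal, +3.3 mg iron (running total 10.8 mg).
Greedy by best ratio exhausts the calories allowance optimally: 10.8 mg.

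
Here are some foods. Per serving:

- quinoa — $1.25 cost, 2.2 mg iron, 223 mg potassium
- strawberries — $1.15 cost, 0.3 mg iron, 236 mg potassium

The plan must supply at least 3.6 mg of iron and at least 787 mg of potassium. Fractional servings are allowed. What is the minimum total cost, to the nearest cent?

$4.06

quinoa only: max(3.6/2.2, 787/223) = 3.529 servings → $4.41.
strawberries only: max(3.6/0.3, 787/236) = 12 servings → $13.80.
quinoa + strawberries with both tight: 1.356 servings and 2.053 servings → $4.06.
The minimum over all feasible corners is $4.06.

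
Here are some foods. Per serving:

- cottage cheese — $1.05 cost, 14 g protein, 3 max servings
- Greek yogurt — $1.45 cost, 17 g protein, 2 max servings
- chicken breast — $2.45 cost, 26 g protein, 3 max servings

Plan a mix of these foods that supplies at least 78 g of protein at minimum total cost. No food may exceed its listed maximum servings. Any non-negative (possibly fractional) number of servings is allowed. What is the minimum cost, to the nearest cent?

$6.24

Cost per g of protein: cottage cheese $0.0750, Greek yogurt $0.0853, chicken breast $0.0942.
Take 3 servings of cottage cheese: +42.0 g protein for $3.15 (total $3.15, still need 36.0 g).
Take 2 servings of Greek yogurt: +34.0 g protein for $2.90 (total $6.05, still need 2.0 g).
Take 0.07692 servings of chicken breast: +2.0 g protein for $0.19 (total $6.24, still need 0.0 g).
Filling from the cheapest source first is optimal under one linear minimum: $6.24.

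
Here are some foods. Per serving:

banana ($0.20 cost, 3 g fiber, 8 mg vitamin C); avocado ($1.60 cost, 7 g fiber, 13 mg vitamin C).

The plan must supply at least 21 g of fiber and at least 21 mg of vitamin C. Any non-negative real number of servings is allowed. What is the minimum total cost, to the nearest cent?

$1.40

Check every corner: each single food scaled to meet both minima, and each pair solved so both constraints bind.
banana only: max(21/3, 21/8) = 7 servings → $1.40.
avocado only: max(21/7, 21/13) = 3 servings → $4.80.
banana + avocado: the both-tight solution has a negative serving — not a feasible corner.
The minimum over all feasible corners is $1.40.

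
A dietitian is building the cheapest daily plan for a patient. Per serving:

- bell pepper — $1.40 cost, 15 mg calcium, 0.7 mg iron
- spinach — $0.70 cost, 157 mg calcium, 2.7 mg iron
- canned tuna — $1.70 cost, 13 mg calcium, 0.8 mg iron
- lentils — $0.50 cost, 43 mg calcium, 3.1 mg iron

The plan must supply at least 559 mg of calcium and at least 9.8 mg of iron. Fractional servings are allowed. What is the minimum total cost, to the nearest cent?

With two linear requirements the optimum uses one or two foods; enumerate the corners.
bell pepper only: max(559/15, 9.8/0.7) = 37.27 servings → $52.17.
spinach only: max(559/157, 9.8/2.7) = 3.63 servings → $2.54.
canned tuna only: max(559/13, 9.8/0.8) = 43 servings → $73.10.
lentils only: max(559/43, 9.8/3.1) = 13 servings → $6.50.
bell pepper + spinach with both tight: 0.4222 servings and 3.52 servings → $3.06.
bell pepper + canned tuna: intersection lies outside the first quadrant.
bell pepper + lentils: the both-tight solution has a negative serving — not a feasible corner.
spinach + canned tuna with both tight: 3.534 servings and 0.3238 servings → $3.02.
spinach + lentils with both tight: 3.539 servings and 0.07906 servings → $2.52.
canned tuna + lentils with both targets exact would need a negative amount; discard.
So the least-cost plan costs $2.52.

$2.52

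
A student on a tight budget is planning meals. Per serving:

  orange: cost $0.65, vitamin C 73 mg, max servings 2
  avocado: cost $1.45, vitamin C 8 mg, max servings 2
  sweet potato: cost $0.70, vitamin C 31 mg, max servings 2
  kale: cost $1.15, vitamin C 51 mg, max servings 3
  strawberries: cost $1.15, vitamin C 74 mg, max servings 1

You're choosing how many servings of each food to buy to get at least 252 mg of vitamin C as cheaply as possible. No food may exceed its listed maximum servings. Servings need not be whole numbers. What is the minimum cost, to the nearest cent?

Cost per mg of vitamin C: orange $0.0089, strawberries $0.0155, kale $0.0225, sweet potato $0.0226, avocado $0.1812.
Take 2 servings of orange: +146.0 mg vitamin C for $1.30 (total $1.30, still need 106.0 mg).
Take 1 serving of strawberries: +74.0 mg vitamin C for $1.15 (total $2.45, still need 32.0 mg).
Take 0.6275 servings of kale: +32.0 mg vitamin C for $0.72 (total $3.17, still need 0.0 mg).
Greedy by cheapest-per-mg is optimal for a single linear constraint, so the minimum cost is $3.17.

$3.17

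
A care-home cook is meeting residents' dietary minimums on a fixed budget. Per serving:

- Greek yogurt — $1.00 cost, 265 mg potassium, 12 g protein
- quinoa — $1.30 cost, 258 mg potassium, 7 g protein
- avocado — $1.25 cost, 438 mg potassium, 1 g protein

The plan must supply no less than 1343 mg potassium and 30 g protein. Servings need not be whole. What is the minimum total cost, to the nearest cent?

$4.41

The cheapest plan sits at a corner of the feasible region — with two constraints it uses at most two foods.
Greek yogurt only: max(1343/265, 30/12) = 5.068 servings → $5.07.
quinoa only: max(1343/258, 30/7) = 5.205 servings → $6.77.
avocado only: max(1343/438, 30/1) = 30 servings → $37.50.
Greek yogurt + quinoa: intersection lies outside the first quadrant.
Greek yogurt + avocado with both tight: 2.364 servings and 1.636 servings → $4.41.
quinoa + avocado with both tight: 4.201 servings and 0.5915 servings → $6.20.
So the least-cost plan costs $4.41.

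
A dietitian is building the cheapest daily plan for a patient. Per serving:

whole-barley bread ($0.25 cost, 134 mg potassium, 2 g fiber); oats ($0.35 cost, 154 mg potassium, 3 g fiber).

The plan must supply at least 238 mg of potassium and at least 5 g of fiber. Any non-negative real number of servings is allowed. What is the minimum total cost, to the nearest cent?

For a min-cost LP with two ≥-constraints, a basic feasible solution has at most two positive variables.
whole-barley bread only: max(238/134, 5/2) = 2.5 servings → $0.62.
oats only: max(238/154, 5/3) = 1.667 servings → $0.58.
whole-barley bread + oats with both targets exact would need a negative amount; discard.
Cheapest feasible corner: $0.58.

$0.58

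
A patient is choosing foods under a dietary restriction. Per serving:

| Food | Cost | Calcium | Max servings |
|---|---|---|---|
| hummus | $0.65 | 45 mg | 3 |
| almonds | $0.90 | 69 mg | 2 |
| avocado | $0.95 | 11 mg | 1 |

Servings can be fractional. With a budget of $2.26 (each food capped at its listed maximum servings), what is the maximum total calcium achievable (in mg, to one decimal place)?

Calcium per dollar: almonds 76.67, hummus 69.23, avocado 11.58.
Take 2 servings of almonds: spends $1.80, +138.0 mg calcium (running total 138.0 mg).
Take 0.7077 servings of hummus: spends $0.46, +31.8 mg calcium (running total 169.8 mg).
Filling greedily by calcium-per-dollar is optimal for one linear limit, giving 169.8 mg.

169.8 mg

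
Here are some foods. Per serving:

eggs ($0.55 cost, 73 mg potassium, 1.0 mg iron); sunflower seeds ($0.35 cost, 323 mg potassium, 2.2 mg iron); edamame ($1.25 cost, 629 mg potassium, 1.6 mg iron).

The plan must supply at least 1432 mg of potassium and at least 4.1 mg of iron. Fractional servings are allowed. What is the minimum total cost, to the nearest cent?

An LP optimum is at a vertex; with two nutrient constraints at most two foods are used. Check each candidate.
eggs only: max(1432/73, 4.1/1.0) = 19.62 servings → $10.79.
sunflower seeds only: max(1432/323, 4.1/2.2) = 4.433 servings → $1.55.
edamame only: max(1432/629, 4.1/1.6) = 2.562 servings → $3.20.
eggs + sunflower seeds: intersection lies outside the first quadrant.
eggs + edamame with both tight: 0.5617 servings and 2.211 servings → $3.07.
sunflower seeds + edamame with both tight: 0.3318 servings and 2.106 servings → $2.75.
Cheapest feasible corner: $1.55.

$1.55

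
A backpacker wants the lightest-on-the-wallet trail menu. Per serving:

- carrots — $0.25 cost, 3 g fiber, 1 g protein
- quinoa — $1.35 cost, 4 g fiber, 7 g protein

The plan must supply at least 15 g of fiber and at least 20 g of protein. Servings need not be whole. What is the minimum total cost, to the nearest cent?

An LP optimum is at a vertex; with two nutrient constraints at most two foods are used. Check each candidate.
carrots only: max(15/3, 20/1) = 20 servings → $5.00.
quinoa only: max(15/4, 20/7) = 3.75 servings → $5.06.
carrots + quinoa with both tight: 1.471 servings and 2.647 servings → $3.94.
Cheapest feasible corner: $3.94.

$3.94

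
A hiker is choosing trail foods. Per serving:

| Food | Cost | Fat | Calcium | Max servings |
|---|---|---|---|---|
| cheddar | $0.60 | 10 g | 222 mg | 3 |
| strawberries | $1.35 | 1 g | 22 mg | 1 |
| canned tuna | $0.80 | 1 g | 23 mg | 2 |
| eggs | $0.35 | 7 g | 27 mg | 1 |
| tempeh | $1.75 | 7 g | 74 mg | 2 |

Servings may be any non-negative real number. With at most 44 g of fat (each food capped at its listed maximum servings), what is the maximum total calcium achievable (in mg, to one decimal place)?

Calcium per g fat: canned tuna 23, cheddar 22.2, strawberries 22, tempeh 10.57, eggs 3.857.
Take 2 servings of canned tuna: uses 2 g fat, +46.0 mg calcium (running total 46.0 mg).
Take 3 servings of cheddar: uses 30 g fat, +666.0 mg calcium (running total 712.0 mg).
Take 1 serving of strawberries: uses 1 g fat, +22.0 mg calcium (running total 734.0 mg).
Take 1.571 servings of tempeh: uses 11 g fat, +116.3 mg calcium (running total 850.3 mg).
Filling greedily by calcium-per-g fat is optimal for one linear limit, giving 850.3 mg.

850.3 mg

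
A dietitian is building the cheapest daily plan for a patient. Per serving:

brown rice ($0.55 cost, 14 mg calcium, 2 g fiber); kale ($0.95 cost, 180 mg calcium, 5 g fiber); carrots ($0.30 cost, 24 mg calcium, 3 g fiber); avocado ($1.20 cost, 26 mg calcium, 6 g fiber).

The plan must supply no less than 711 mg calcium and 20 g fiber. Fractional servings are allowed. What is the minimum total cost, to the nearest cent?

$3.77

The cheapest plan sits at a corner of the feasible region — with two constraints it uses at most two foods.
brown rice only: max(711/14, 20/2) = 50.79 servings → $27.93.
kale only: max(711/180, 20/5) = 4 servings → $3.80.
carrots only: max(711/24, 20/3) = 29.62 servings → $8.89.
avocado only: max(711/26, 20/6) = 27.35 servings → $32.82.
brown rice + kale with both tight: 0.1552 servings and 3.938 servings → $3.83.
brown rice + carrots: the both-tight solution has a negative serving — not a feasible corner.
brown rice + avocado with both targets exact would need a negative amount; discard.
kale + carrots with both tight: 3.936 servings and 0.1071 servings → $3.77.
kale + avocado with both tight: 3.943 servings and 0.04737 servings → $3.80.
carrots + avocado: intersection lies outside the first quadrant.
So the least-cost plan costs $3.77.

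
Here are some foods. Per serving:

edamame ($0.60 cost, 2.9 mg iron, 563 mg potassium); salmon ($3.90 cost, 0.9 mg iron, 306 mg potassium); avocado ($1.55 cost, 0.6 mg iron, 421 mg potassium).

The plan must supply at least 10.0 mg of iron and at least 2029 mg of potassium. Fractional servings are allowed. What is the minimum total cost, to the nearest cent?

This is a tiny linear program; its minimum lies at a vertex of the feasible set. List the vertices and price them.
edamame only: max(10.0/2.9, 2029/563) = 3.604 servings → $2.16.
salmon only: max(10.0/0.9, 2029/306) = 11.11 servings → $43.33.
avocado only: max(10.0/0.6, 2029/421) = 16.67 servings → $25.83.
edamame + salmon with both tight: 3.241 servings and 0.6675 servings → $4.55.
edamame + avocado with both tight: 3.389 servings and 0.2877 servings → $2.48.
salmon + avocado: the both-tight solution has a negative serving — not a feasible corner.
Cheapest feasible corner: $2.16.

$2.16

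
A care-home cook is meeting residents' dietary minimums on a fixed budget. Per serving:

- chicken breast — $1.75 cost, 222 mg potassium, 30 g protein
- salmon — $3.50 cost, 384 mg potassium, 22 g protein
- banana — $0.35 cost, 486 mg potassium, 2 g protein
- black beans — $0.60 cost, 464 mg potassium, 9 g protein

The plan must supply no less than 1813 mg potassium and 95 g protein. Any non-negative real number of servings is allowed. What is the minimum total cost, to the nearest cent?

$5.75

An LP optimum is at a vertex; with two nutrient constraints at most two foods are used. Check each candidate.
chicken breast only: max(1813/222, 95/30) = 8.167 servings → $14.29.
salmon only: max(1813/384, 95/22) = 4.721 servings → $16.52.
banana only: max(1813/486, 95/2) = 47.5 servings → $16.62.
black beans only: max(1813/464, 95/9) = 10.56 servings → $6.33.
chicken breast + salmon: the both-tight solution has a negative serving — not a feasible corner.
chicken breast + banana with both tight: 3.01 servings and 2.356 servings → $6.09.
chicken breast + black beans with both tight: 2.329 servings and 2.793 servings → $5.75.
salmon + banana with both tight: 4.287 servings and 0.3432 servings → $15.12.
salmon + black beans with both tight: 4.112 servings and 0.5044 servings → $14.69.
banana + black beans with both targets exact would need a negative amount; discard.
Cheapest feasible corner: $5.75.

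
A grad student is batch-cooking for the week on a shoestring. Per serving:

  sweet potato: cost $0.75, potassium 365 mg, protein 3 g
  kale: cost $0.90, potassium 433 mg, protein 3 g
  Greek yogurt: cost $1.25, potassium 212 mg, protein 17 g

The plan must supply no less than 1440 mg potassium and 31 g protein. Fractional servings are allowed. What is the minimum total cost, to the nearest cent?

sweet potato only: max(1440/365, 31/3) = 10.33 servings → $7.75.
kale only: max(1440/433, 31/3) = 10.33 servings → $9.30.
Greek yogurt only: max(1440/212, 31/17) = 6.792 servings → $8.49.
sweet potato + kale: the both-tight solution has a negative serving — not a feasible corner.
sweet potato + Greek yogurt with both tight: 3.216 servings and 1.256 servings → $3.98.
kale + Greek yogurt with both tight: 2.663 servings and 1.354 servings → $4.09.
The minimum over all feasible corners is $3.98.

$3.98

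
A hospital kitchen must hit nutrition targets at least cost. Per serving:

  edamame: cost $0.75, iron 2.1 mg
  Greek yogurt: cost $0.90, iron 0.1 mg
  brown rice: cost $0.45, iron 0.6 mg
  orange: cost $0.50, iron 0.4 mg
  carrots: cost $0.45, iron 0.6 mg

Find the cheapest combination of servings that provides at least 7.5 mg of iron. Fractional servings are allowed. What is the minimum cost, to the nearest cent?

Cost per mg of iron: edamame $0.3571, brown rice $0.7500, carrots $0.7500, orange $1.2500, Greek yogurt $9.0000.
With no serving limits, use only edamame: 7.5 mg / 2.1 mg = 3.571 servings × $0.75 = $2.68.

$2.68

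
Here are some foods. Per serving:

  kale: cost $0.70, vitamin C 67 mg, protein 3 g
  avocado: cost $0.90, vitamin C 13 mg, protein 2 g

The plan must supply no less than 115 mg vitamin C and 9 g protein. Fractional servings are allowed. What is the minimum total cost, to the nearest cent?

For a min-cost LP with two ≥-constraints, a basic feasible solution has at most two positive variables.
kale only: max(115/67, 9/3) = 3 servings → $2.10.
avocado only: max(115/13, 9/2) = 8.846 servings → $7.96.
kale + avocado with both tight: 1.189 servings and 2.716 servings → $3.28.
Cheapest feasible corner: $2.10.

$2.10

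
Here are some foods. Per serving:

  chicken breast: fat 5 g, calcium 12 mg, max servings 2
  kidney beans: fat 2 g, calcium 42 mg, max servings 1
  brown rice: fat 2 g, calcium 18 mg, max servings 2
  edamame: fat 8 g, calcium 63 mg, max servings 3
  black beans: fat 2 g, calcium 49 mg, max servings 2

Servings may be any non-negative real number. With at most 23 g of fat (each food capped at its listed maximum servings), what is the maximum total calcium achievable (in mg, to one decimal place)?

Calcium per g fat: black beans 24.5, kidney beans 21, brown rice 9, edamame 7.875, chicken breast 2.4.
Take 2 servings of black beans: uses 4 g fat, +98.0 mg calcium (running total 98.0 mg).
Take 1 serving of kidney beans: uses 2 g fat, +42.0 mg calcium (running total 140.0 mg).
Take 2 servings of brown rice: uses 4 g fat, +36.0 mg calcium (running total 176.0 mg).
Take 1.625 servings of edamame: uses 13 g fat, +102.4 mg calcium (running total 278.4 mg).
Filling greedily by calcium-per-g fat is optimal for one linear limit, giving 278.4 mg.

278.4 mg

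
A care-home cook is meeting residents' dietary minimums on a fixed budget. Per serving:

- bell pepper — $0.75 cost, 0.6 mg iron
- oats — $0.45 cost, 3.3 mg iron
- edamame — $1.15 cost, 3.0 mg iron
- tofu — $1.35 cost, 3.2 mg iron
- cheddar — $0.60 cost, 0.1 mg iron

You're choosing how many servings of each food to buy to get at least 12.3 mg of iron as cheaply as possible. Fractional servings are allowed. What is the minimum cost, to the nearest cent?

$1.68

Cost per mg of iron: oats $0.1364, edamame $0.3833, tofu $0.4219, bell pepper $1.2500, cheddar $6.0000.
With no serving limits, use only oats: 12.3 mg / 3.3 mg = 3.727 servings × $0.45 = $1.68.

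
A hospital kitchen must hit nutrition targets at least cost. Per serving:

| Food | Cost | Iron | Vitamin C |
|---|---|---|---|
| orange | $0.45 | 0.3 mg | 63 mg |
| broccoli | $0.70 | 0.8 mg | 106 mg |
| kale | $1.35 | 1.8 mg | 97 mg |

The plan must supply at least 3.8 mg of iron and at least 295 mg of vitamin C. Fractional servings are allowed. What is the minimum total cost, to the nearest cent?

Check every corner: each single food scaled to meet both minima, and each pair solved so both constraints bind.
orange only: max(3.8/0.3, 295/63) = 12.67 servings → $5.70.
broccoli only: max(3.8/0.8, 295/106) = 4.75 servings → $3.33.
kale only: max(3.8/1.8, 295/97) = 3.041 servings → $4.11.
orange + broccoli: intersection lies outside the first quadrant.
orange + kale with both tight: 1.926 servings and 1.79 servings → $3.28.
broccoli + kale with both tight: 1.435 servings and 1.473 servings → $2.99.
So the least-cost plan costs $2.99.

$2.99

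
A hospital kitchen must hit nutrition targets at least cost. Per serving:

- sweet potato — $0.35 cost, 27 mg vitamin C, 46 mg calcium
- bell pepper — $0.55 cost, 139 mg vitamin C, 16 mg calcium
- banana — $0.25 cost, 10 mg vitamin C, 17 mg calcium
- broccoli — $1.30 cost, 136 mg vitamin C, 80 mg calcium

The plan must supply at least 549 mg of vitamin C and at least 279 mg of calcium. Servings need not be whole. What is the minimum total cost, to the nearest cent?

Two binding constraints pin down two serving amounts, so the optimal mix uses at most two foods. The candidates are each food alone (scaled to the tighter of vitamin C/calcium) and each pair with both constraints tight.
sweet potato only: max(549/27, 279/46) = 20.33 servings → $7.12.
bell pepper only: max(549/139, 279/16) = 17.44 servings → $9.59.
banana only: max(549/10, 279/17) = 54.9 servings → $13.72.
broccoli only: max(549/136, 279/80) = 4.037 servings → $5.25.
sweet potato + bell pepper with both tight: 5.031 servings and 2.972 servings → $3.40.
sweet potato + banana with both targets exact would need a negative amount; discard.
sweet potato + broccoli: intersection lies outside the first quadrant.
bell pepper + banana with both tight: 2.97 servings and 13.62 servings → $5.04.
bell pepper + broccoli with both tight: 0.6682 servings and 3.354 servings → $4.73.
banana + broccoli with both targets exact would need a negative amount; discard.
So the least-cost plan costs $3.40.

$3.40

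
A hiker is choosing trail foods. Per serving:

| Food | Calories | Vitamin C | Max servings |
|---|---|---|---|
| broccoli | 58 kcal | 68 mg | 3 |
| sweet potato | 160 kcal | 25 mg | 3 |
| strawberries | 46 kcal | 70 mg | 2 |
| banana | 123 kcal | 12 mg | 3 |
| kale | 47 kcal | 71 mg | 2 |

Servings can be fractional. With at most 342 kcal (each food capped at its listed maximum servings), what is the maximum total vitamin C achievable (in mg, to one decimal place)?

464.9 mg

Vitamin C per kcal: strawberries 1.522, kale 1.511, broccoli 1.172, sweet potato 0.1562, banana 0.09756.
Take 2 servings of strawberries: uses 92 kcal, +140.0 mg vitamin C (running total 140.0 mg).
Take 2 servings of kale: uses 94 kcal, +142.0 mg vitamin C (running total 282.0 mg).
Take 2.69 servings of broccoli: uses 156 kcal, +182.9 mg vitamin C (running total 464.9 mg).
Greedy by best ratio exhausts the calories allowance optimally: 464.9 mg.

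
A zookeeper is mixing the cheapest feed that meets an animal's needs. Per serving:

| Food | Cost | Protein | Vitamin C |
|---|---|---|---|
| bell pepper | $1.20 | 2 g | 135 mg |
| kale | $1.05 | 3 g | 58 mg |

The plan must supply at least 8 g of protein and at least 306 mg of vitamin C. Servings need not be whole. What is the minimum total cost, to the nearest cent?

$3.59

Check every corner: each single food scaled to meet both minima, and each pair solved so both constraints bind.
bell pepper only: max(8/2, 306/135) = 4 servings → $4.80.
kale only: max(8/3, 306/58) = 5.276 servings → $5.54.
bell pepper + kale with both tight: 1.571 servings and 1.619 servings → $3.59.
Cheapest feasible corner: $3.59.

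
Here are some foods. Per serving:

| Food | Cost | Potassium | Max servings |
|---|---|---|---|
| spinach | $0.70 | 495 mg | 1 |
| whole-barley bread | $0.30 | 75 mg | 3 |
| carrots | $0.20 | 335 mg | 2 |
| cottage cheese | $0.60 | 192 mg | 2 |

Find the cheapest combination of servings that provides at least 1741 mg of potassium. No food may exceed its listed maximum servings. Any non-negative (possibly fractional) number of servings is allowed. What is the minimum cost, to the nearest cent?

$3.07

Cost per mg of potassium: carrots $0.0006, spinach $0.0014, cottage cheese $0.0031, whole-barley bread $0.0040.
Take 2 servings of carrots: +670.0 mg potassium for $0.40 (total $0.40, still need 1071.0 mg).
Take 1 serving of spinach: +495.0 mg potassium for $0.70 (total $1.10, still need 576.0 mg).
Take 2 servings of cottage cheese: +384.0 mg potassium for $1.20 (total $2.30, still need 192.0 mg).
Take 2.56 servings of whole-barley bread: +192.0 mg potassium for $0.77 (total $3.07, still need 0.0 mg).
Filling from the cheapest source first is optimal under one linear minimum: $3.07.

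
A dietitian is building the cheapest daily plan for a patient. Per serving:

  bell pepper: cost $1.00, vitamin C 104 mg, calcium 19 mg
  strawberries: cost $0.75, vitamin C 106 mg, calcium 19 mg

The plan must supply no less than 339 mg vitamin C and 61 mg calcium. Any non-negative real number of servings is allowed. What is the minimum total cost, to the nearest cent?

$2.41

bell pepper only: max(339/104, 61/19) = 3.26 servings → $3.26.
strawberries only: max(339/106, 61/19) = 3.211 servings → $2.41.
bell pepper + strawberries with both tight: 0.6579 servings and 2.553 servings → $2.57.
Cheapest feasible corner: $2.41.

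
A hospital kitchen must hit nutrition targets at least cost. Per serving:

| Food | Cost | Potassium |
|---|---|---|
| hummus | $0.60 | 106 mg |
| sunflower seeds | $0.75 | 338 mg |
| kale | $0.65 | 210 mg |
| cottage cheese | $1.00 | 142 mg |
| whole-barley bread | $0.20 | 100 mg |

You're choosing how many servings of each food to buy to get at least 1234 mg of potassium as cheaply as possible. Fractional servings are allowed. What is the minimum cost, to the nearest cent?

Cost per mg of potassium: whole-barley bread $0.0020, sunflower seeds $0.0022, kale $0.0031, hummus $0.0057, cottage cheese $0.0070.
With no serving limits, use only whole-barley bread: 1234 mg / 100 mg = 12.34 servings × $0.20 = $2.47.

$2.47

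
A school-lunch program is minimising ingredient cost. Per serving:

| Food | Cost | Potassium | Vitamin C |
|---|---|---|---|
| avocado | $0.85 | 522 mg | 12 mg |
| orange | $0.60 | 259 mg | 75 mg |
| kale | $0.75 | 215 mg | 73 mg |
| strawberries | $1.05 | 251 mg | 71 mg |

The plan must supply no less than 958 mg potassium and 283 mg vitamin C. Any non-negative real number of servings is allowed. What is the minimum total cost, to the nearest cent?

With two linear requirements the optimum uses one or two foods; enumerate the corners.
avocado only: max(958/522, 283/12) = 23.58 servings → $20.05.
orange only: max(958/259, 283/75) = 3.773 servings → $2.26.
kale only: max(958/215, 283/73) = 4.456 servings → $3.34.
strawberries only: max(958/251, 283/71) = 3.986 servings → $4.19.
avocado + orange: intersection lies outside the first quadrant.
avocado + kale with both tight: 0.2558 servings and 3.835 servings → $3.09.
avocado + strawberries: intersection lies outside the first quadrant.
orange + kale with both tight: 3.267 servings and 0.5201 servings → $2.35.
orange + strawberries with both targets exact would need a negative amount; discard.
kale + strawberries with both tight: 0.9859 servings and 2.972 servings → $3.86.
Cheapest feasible corner: $2.26.

$2.26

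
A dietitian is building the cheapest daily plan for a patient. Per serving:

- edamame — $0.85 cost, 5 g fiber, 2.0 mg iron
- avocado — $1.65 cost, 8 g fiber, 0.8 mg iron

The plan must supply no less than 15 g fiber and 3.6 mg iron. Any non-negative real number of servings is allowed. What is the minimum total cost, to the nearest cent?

With two linear requirements the optimum uses one or two foods; enumerate the corners.
edamame only: max(15/5, 3.6/2.0) = 3 servings → $2.55.
avocado only: max(15/8, 3.6/0.8) = 4.5 servings → $7.42.
edamame + avocado with both tight: 1.4 servings and 1 serving → $2.84.
So the least-cost plan costs $2.55.

$2.55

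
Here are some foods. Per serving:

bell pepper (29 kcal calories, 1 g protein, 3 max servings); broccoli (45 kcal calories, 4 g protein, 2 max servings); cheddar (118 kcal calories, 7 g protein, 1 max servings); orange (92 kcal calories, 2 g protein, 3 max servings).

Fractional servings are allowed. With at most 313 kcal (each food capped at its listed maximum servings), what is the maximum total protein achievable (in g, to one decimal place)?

18.4 g

Protein per kcal: broccoli 0.08889, cheddar 0.05932, bell pepper 0.03448, orange 0.02174.
Take 2 servings of broccoli: uses 90 kcal, +8.0 g protein (running total 8.0 g).
Take 1 serving of cheddar: uses 118 kcal, +7.0 g protein (running total 15.0 g).
Take 3 servings of bell pepper: uses 87 kcal, +3.0 g protein (running total 18.0 g).
Take 0.1957 servings of orange: uses 18 kcal, +0.4 g protein (running total 18.4 g).
Filling greedily by protein-per-kcal is optimal for one linear limit, giving 18.4 g.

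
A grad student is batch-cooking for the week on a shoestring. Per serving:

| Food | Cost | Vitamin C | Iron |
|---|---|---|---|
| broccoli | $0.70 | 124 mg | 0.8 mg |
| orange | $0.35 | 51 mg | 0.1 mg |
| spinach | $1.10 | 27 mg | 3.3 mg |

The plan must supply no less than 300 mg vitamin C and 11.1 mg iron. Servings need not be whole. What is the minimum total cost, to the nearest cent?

Compare the cost at each extreme point of the feasible region.
broccoli only: max(300/124, 11.1/0.8) = 13.88 servings → $9.71.
orange only: max(300/51, 11.1/0.1) = 111 servings → $38.85.
spinach only: max(300/27, 11.1/3.3) = 11.11 servings → $12.22.
broccoli + orange with both targets exact would need a negative amount; discard.
broccoli + spinach with both tight: 1.781 servings and 2.932 servings → $4.47.
orange + spinach with both tight: 4.168 servings and 3.237 servings → $5.02.
Cheapest feasible corner: $4.47.

$4.47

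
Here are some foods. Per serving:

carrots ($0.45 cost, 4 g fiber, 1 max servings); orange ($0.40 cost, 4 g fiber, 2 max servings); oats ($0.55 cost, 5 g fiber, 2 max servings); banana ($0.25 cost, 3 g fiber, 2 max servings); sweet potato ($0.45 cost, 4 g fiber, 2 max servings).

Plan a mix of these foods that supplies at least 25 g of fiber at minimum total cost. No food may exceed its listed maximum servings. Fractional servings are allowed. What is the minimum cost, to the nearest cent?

$2.51

Cost per g of fiber: banana $0.0833, orange $0.1000, oats $0.1100, carrots $0.1125, sweet potato $0.1125.
Take 2 servings of banana: +6.0 g fiber for $0.50 (total $0.50, still need 19.0 g).
Take 2 servings of orange: +8.0 g fiber for $0.80 (total $1.30, still need 11.0 g).
Take 2 servings of oats: +10.0 g fiber for $1.10 (total $2.40, still need 1.0 g).
Take 0.25 servings of carrots: +1.0 g fiber for $0.11 (total $2.51, still need 0.0 g).
Greedy by cheapest-per-g is optimal for a single linear constraint, so the minimum cost is $2.51.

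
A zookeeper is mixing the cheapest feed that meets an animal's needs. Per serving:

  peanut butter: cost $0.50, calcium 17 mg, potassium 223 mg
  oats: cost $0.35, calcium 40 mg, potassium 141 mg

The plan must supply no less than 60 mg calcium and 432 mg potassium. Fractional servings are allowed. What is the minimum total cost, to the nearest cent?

$1.00

peanut butter only: max(60/17, 432/223) = 3.529 servings → $1.76.
oats only: max(60/40, 432/141) = 3.064 servings → $1.07.
peanut butter + oats with both tight: 1.352 servings and 0.9253 servings → $1.00.
So the least-cost plan costs $1.00.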